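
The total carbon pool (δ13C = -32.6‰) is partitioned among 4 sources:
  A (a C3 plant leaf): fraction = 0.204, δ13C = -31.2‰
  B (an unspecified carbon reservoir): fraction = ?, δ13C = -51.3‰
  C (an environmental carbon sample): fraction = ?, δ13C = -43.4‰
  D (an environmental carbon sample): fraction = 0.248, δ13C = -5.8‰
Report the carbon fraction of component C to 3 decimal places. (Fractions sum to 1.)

0.420

Let f_C and f_B be the unknown fractions; fractions sum to 1 so f_C + f_B = 0.548.
Mass balance: Σ fᵢ·δᵢ = δ_bulk ⇒ f_C·(-43.4) + f_B·(-51.3) = -32.6 − (-7.803) = -24.797
Substitute f_B = 0.548 − f_C:
f_C·(-43.4 − -51.3) = -24.797 − 0.548×(-51.3) = 3.316
f_C = 3.316 / 7.9 = 0.4197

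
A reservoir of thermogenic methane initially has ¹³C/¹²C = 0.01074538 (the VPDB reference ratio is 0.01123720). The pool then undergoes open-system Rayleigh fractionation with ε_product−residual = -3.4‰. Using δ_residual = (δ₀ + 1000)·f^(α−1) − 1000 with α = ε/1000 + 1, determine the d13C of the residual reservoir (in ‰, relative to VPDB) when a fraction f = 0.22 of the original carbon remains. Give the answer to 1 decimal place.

-38.8‰

δ₀ = (0.01074538/0.01123720 − 1)×1000 = (0.956233 − 1)×1000 = -43.767‰
α − 1 = ε/1000 = -0.0034
f^(α−1) = 0.22^(-0.0034) = 1.005161
δ_res = (-43.767 + 1000) × 1.005161 − 1000 = 961.168 − 1000 = -38.83‰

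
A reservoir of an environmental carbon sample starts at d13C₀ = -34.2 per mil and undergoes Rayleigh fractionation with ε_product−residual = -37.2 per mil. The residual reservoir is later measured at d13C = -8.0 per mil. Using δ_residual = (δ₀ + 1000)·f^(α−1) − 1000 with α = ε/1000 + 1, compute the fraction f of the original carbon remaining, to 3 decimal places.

α − 1 = ε/1000 = -0.0372
(δ_res + 1000)/(δ₀ + 1000) = (-8.0 + 1000)/(-34.2 + 1000) = 992.0/965.8 = 1.027128
f = 1.027128^(1/-0.0372) = exp(ln(1.027128)/-0.0372) = exp(0.02677/-0.0372)
f = exp(-0.7195) = 0.4870

0.487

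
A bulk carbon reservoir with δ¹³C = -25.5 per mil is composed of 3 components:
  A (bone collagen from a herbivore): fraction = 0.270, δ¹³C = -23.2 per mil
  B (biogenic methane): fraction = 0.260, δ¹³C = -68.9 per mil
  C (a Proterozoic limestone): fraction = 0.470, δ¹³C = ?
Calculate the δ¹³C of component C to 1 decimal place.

-2.8 per mil

Isotope mass balance: δ_bulk = Σ fᵢ·δᵢ.
-25.5 = 0.270×(-23.2) + 0.260×(-68.9) + 0.470×δ_C
0.470·δ_C = -25.5 − (-24.178) = -1.322
δ_C = -1.322 / 0.470 = -2.81 per mil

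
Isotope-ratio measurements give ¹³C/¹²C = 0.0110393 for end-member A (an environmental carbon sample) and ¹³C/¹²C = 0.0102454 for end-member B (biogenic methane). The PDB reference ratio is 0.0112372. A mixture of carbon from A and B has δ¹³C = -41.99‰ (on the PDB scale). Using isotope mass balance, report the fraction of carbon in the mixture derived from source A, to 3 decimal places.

0.655

δ_A = (0.0110393/0.0112372 − 1)×1000 = (0.982389 − 1)×1000 = -17.611‰
δ_B = (0.0102454/0.0112372 − 1)×1000 = (0.911740 − 1)×1000 = -88.260‰
f_A = (δ_mix − δ_B)/(δ_A − δ_B) = (-41.99 − (-88.260))/(-17.611 − (-88.260))
f_A = 46.270 / 70.649 = 0.6549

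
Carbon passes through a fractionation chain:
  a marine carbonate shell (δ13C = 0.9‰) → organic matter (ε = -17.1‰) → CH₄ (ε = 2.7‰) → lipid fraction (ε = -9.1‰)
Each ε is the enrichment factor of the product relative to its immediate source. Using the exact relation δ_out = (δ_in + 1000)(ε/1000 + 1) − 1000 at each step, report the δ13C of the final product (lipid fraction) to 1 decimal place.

-22.5‰

step 1: δ = (0.90 + 1000)·(-17.1/1000 + 1) − 1000 = -16.22‰
step 2: δ = (-16.22 + 1000)·(2.7/1000 + 1) − 1000 = -13.56‰
step 3: δ = (-13.56 + 1000)·(-9.1/1000 + 1) − 1000 = -22.54‰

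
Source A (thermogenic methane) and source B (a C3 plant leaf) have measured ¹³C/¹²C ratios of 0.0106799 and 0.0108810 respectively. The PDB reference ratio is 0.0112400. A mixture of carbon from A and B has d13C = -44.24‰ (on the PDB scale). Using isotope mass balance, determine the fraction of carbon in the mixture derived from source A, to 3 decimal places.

0.688

δ_A = (0.0106799/0.0112400 − 1)×1000 = (0.950169 − 1)×1000 = -49.831‰
δ_B = (0.0108810/0.0112400 − 1)×1000 = (0.968060 − 1)×1000 = -31.940‰
f_A = (δ_mix − δ_B)/(δ_A − δ_B) = (-44.24 − (-31.940))/(-49.831 − (-31.940))
f_A = -12.300 / -17.891 = 0.6875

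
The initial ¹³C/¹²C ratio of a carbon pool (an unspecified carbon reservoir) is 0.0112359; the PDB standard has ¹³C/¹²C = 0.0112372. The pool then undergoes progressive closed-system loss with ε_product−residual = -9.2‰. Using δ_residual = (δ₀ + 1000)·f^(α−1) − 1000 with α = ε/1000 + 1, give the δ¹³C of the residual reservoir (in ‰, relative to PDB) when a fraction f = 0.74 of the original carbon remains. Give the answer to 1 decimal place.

2.7‰

δ₀ = (0.0112359/0.0112372 − 1)×1000 = (0.999884 − 1)×1000 = -0.116‰
α − 1 = ε/1000 = -0.0092
f^(α−1) = 0.74^(-0.0092) = 1.002774
δ_res = (-0.116 + 1000) × 1.002774 − 1000 = 1002.658 − 1000 = 2.66‰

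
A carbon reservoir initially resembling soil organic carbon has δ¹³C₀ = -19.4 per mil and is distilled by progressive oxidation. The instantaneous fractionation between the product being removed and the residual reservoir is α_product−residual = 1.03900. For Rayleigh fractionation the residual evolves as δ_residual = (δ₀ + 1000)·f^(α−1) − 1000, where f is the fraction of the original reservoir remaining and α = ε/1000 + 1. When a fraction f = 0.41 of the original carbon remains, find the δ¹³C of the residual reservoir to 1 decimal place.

Rayleigh residual: δ_res = (δ₀ + 1000)·f^(α−1) − 1000
α − 1 = 0.03900
f^(α−1) = 0.41^(0.03900) = 0.965825
δ_res = (-19.4 + 1000) × 0.965825 − 1000 = 947.088 − 1000 = -52.91 per mil

-52.9 per mil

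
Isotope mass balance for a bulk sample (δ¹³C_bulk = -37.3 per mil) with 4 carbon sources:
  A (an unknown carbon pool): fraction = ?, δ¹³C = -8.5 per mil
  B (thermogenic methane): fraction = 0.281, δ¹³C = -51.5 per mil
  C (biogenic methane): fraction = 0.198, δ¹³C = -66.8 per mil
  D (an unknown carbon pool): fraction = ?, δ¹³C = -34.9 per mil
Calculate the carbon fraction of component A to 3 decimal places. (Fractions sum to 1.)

0.325

Let f_A and f_D be the unknown fractions; fractions sum to 1 so f_A + f_D = 0.521.
Mass balance: Σ fᵢ·δᵢ = δ_bulk ⇒ f_A·(-8.5) + f_D·(-34.9) = -37.3 − (-27.698) = -9.602
Substitute f_D = 0.521 − f_A:
f_A·(-8.5 − -34.9) = -9.602 − 0.521×(-34.9) = 8.581
f_A = 8.581 / 26.4 = 0.3250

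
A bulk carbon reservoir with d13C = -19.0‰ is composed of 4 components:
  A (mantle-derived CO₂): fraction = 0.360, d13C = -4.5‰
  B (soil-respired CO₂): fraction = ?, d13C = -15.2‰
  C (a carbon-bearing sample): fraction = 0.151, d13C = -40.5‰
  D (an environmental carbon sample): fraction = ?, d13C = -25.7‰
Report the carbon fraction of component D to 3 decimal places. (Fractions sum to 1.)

Let f_D and f_B be the unknown fractions; fractions sum to 1 so f_D + f_B = 0.489.
Mass balance: Σ fᵢ·δᵢ = δ_bulk ⇒ f_D·(-25.7) + f_B·(-15.2) = -19.0 − (-7.736) = -11.264
Substitute f_B = 0.489 − f_D:
f_D·(-25.7 − -15.2) = -11.264 − 0.489×(-15.2) = -3.832
f_D = -3.832 / -10.5 = 0.3649

0.365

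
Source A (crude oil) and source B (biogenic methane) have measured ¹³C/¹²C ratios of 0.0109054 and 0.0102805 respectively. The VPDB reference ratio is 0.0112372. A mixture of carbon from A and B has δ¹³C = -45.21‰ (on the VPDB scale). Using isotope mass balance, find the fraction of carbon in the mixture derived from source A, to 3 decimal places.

0.718

δ_A = (0.0109054/0.0112372 − 1)×1000 = (0.970473 − 1)×1000 = -29.527‰
δ_B = (0.0102805/0.0112372 − 1)×1000 = (0.914863 − 1)×1000 = -85.137‰
f_A = (δ_mix − δ_B)/(δ_A − δ_B) = (-45.21 − (-85.137))/(-29.527 − (-85.137))
f_A = 39.927 / 55.610 = 0.7180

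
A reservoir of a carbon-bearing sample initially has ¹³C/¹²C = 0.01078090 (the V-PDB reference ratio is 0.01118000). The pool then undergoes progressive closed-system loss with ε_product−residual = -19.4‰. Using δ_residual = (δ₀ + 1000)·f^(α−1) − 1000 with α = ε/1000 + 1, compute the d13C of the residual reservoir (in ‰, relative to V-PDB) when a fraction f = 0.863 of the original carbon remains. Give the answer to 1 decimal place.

δ₀ = (0.01078090/0.01118000 − 1)×1000 = (0.964302 − 1)×1000 = -35.698‰
α − 1 = ε/1000 = -0.0194
f^(α−1) = 0.863^(-0.0194) = 1.002862
δ_res = (-35.698 + 1000) × 1.002862 − 1000 = 967.063 − 1000 = -32.94‰

-32.9‰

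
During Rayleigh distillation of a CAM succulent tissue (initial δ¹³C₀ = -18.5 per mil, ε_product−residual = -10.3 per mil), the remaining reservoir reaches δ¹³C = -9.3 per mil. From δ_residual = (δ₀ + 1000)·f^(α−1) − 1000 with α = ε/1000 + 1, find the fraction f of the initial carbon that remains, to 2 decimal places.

0.40

α − 1 = ε/1000 = -0.0103
(δ_res + 1000)/(δ₀ + 1000) = (-9.3 + 1000)/(-18.5 + 1000) = 990.7/981.5 = 1.009373
f = 1.009373^(1/-0.0103) = exp(ln(1.009373)/-0.0103) = exp(0.00933/-0.0103)
f = exp(-0.9058) = 0.4042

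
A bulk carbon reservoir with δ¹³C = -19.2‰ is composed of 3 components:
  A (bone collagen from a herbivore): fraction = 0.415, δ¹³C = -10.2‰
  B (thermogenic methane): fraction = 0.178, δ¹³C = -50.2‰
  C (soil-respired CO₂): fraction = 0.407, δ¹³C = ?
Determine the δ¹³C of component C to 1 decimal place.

-14.8‰

Isotope mass balance: δ_bulk = Σ fᵢ·δᵢ.
-19.2 = 0.415×(-10.2) + 0.178×(-50.2) + 0.407×δ_C
0.407·δ_C = -19.2 − (-13.169) = -6.031
δ_C = -6.031 / 0.407 = -14.82‰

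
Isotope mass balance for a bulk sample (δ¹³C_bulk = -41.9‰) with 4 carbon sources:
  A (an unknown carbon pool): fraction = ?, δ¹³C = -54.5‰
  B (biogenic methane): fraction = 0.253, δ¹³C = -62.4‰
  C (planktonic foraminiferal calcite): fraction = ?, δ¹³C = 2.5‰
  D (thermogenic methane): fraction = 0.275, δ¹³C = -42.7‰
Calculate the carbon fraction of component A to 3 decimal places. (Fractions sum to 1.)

Let f_A and f_C be the unknown fractions; fractions sum to 1 so f_A + f_C = 0.472.
Mass balance: Σ fᵢ·δᵢ = δ_bulk ⇒ f_A·(-54.5) + f_C·(2.5) = -41.9 − (-27.530) = -14.370
Substitute f_C = 0.472 − f_A:
f_A·(-54.5 − 2.5) = -14.370 − 0.472×(2.5) = -15.550
f_A = -15.550 / -57.0 = 0.2728

0.273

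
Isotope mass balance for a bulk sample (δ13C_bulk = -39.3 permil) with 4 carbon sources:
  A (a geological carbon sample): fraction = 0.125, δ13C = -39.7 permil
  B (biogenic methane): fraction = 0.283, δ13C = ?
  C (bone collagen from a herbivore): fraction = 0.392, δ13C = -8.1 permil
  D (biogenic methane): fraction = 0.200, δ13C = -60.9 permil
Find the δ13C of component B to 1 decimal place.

Isotope mass balance: δ_bulk = Σ fᵢ·δᵢ.
-39.3 = 0.125×(-39.7) + 0.283×δ_B + 0.392×(-8.1) + 0.200×(-60.9)
0.283·δ_B = -39.3 − (-20.318) = -18.982
δ_B = -18.982 / 0.283 = -67.08 permil

-67.1 permil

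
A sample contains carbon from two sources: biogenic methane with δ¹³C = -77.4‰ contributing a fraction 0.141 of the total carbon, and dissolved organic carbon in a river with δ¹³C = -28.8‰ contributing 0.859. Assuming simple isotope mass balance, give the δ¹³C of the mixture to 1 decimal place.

-35.7‰

δ_mix = f_A·δ_A + f_B·δ_B
δ_mix = 0.141 × (-77.4) + 0.859 × (-28.8)
δ_mix = -10.91 + -24.74 = -35.65‰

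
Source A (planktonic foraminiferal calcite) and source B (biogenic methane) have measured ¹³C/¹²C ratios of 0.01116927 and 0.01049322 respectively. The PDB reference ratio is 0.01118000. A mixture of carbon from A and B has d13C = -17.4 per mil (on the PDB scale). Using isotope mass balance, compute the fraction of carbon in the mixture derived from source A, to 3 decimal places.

0.728

δ_A = (0.01116927/0.01118000 − 1)×1000 = (0.999040 − 1)×1000 = -0.960 per mil
δ_B = (0.01049322/0.01118000 − 1)×1000 = (0.938571 − 1)×1000 = -61.429 per mil
f_A = (δ_mix − δ_B)/(δ_A − δ_B) = (-17.4 − (-61.429))/(-0.960 − (-61.429))
f_A = 44.029 / 60.470 = 0.7281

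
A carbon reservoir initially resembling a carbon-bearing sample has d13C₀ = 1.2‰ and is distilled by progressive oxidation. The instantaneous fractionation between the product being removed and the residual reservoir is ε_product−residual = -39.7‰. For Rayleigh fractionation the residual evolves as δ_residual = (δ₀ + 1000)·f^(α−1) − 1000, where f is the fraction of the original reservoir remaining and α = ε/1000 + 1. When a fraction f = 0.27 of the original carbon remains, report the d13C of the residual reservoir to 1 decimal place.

Rayleigh residual: δ_res = (δ₀ + 1000)·f^(α−1) − 1000
α = ε/1000 + 1 = 0.96030, so α − 1 = -0.03970
f^(α−1) = 0.27^(-0.03970) = 1.053355
δ_res = (1.2 + 1000) × 1.053355 − 1000 = 1054.619 − 1000 = 54.62‰

54.6‰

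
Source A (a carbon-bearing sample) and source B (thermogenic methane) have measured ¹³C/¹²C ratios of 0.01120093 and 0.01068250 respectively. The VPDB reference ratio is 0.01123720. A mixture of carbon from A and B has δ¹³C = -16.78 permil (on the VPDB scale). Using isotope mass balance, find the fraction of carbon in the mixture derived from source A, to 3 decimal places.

δ_A = (0.01120093/0.01123720 − 1)×1000 = (0.996772 − 1)×1000 = -3.228 permil
δ_B = (0.01068250/0.01123720 − 1)×1000 = (0.950637 − 1)×1000 = -49.363 permil
f_A = (δ_mix − δ_B)/(δ_A − δ_B) = (-16.78 − (-49.363))/(-3.228 − (-49.363))
f_A = 32.583 / 46.135 = 0.7062

0.706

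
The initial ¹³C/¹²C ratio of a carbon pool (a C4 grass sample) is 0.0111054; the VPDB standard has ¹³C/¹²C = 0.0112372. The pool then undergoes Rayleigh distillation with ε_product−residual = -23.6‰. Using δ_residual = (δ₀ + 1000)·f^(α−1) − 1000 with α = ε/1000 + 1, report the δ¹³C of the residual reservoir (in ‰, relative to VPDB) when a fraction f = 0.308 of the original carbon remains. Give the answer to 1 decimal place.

δ₀ = (0.0111054/0.0112372 − 1)×1000 = (0.988271 − 1)×1000 = -11.729‰
α − 1 = ε/1000 = -0.0236
f^(α−1) = 0.308^(-0.0236) = 1.028182
δ_res = (-11.729 + 1000) × 1.028182 − 1000 = 1016.123 − 1000 = 16.12‰

16.1‰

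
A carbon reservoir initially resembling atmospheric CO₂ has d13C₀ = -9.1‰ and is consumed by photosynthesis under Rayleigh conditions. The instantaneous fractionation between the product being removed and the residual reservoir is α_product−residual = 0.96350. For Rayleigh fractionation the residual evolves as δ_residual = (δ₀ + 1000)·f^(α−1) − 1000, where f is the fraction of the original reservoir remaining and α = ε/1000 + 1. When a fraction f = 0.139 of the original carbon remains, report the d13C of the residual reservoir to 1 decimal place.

64.9‰

Rayleigh residual: δ_res = (δ₀ + 1000)·f^(α−1) − 1000
α − 1 = -0.03650
f^(α−1) = 0.139^(-0.03650) = 1.074682
δ_res = (-9.1 + 1000) × 1.074682 − 1000 = 1064.902 − 1000 = 64.90‰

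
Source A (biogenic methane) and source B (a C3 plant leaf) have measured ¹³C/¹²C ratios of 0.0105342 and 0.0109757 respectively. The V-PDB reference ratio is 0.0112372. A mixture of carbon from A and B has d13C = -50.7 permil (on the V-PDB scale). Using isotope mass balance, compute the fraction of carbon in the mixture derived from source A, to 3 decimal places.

0.698

δ_A = (0.0105342/0.0112372 − 1)×1000 = (0.937440 − 1)×1000 = -62.560 permil
δ_B = (0.0109757/0.0112372 − 1)×1000 = (0.976729 − 1)×1000 = -23.271 permil
f_A = (δ_mix − δ_B)/(δ_A − δ_B) = (-50.7 − (-23.271))/(-62.560 − (-23.271))
f_A = -27.429 / -39.289 = 0.6981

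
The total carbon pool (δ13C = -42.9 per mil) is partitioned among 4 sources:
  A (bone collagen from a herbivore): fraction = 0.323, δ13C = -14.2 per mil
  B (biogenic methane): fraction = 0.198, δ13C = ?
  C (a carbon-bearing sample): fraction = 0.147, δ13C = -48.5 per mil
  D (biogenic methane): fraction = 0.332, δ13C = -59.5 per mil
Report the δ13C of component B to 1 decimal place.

-57.7 per mil

Isotope mass balance: δ_bulk = Σ fᵢ·δᵢ.
-42.9 = 0.323×(-14.2) + 0.198×δ_B + 0.147×(-48.5) + 0.332×(-59.5)
0.198·δ_B = -42.9 − (-31.470) = -11.430
δ_B = -11.430 / 0.198 = -57.73 per mil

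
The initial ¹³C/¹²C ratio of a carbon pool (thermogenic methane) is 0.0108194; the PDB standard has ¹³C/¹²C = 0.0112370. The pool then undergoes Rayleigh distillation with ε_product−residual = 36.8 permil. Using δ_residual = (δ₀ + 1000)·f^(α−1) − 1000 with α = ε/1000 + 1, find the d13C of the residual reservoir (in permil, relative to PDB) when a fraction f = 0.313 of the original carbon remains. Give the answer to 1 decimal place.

-77.5 permil

δ₀ = (0.0108194/0.0112370 − 1)×1000 = (0.962837 − 1)×1000 = -37.163 permil
α − 1 = ε/1000 = 0.0368
f^(α−1) = 0.313^(0.0368) = 0.958156
δ_res = (-37.163 + 1000) × 0.958156 − 1000 = 922.548 − 1000 = -77.45 permil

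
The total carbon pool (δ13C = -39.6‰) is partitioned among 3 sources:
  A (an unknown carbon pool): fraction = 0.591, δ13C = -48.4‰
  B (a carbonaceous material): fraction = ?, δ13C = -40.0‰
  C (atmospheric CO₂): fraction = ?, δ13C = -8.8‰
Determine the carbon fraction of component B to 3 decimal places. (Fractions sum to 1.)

Let f_B and f_C be the unknown fractions; fractions sum to 1 so f_B + f_C = 0.409.
Mass balance: Σ fᵢ·δᵢ = δ_bulk ⇒ f_B·(-40.0) + f_C·(-8.8) = -39.6 − (-28.604) = -10.996
Substitute f_C = 0.409 − f_B:
f_B·(-40.0 − -8.8) = -10.996 − 0.409×(-8.8) = -7.396
f_B = -7.396 / -31.2 = 0.2371

0.237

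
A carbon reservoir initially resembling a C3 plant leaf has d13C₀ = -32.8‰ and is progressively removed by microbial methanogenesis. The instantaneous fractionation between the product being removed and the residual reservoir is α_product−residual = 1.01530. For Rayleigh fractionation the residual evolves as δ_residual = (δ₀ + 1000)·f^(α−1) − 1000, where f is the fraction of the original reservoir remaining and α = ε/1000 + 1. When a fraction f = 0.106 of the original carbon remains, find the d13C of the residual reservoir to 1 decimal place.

Rayleigh residual: δ_res = (δ₀ + 1000)·f^(α−1) − 1000
α − 1 = 0.01530
f^(α−1) = 0.106^(0.01530) = 0.966245
δ_res = (-32.8 + 1000) × 0.966245 − 1000 = 934.552 − 1000 = -65.45‰

-65.4‰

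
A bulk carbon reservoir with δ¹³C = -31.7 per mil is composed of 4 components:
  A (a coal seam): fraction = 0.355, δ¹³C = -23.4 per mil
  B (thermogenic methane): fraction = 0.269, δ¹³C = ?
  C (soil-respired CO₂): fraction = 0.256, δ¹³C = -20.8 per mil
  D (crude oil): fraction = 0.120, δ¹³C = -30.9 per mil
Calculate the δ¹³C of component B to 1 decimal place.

-53.4 per mil

Isotope mass balance: δ_bulk = Σ fᵢ·δᵢ.
-31.7 = 0.355×(-23.4) + 0.269×δ_B + 0.256×(-20.8) + 0.120×(-30.9)
0.269·δ_B = -31.7 − (-17.340) = -14.360
δ_B = -14.360 / 0.269 = -53.38 per mil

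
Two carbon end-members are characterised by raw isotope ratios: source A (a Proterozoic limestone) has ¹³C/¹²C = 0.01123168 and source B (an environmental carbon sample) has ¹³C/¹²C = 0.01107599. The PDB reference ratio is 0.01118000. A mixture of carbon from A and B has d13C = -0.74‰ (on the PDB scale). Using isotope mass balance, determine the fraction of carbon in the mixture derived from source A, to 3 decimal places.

0.615

δ_A = (0.01123168/0.01118000 − 1)×1000 = (1.004623 − 1)×1000 = 4.623‰
δ_B = (0.01107599/0.01118000 − 1)×1000 = (0.990697 − 1)×1000 = -9.303‰
f_A = (δ_mix − δ_B)/(δ_A − δ_B) = (-0.74 − (-9.303))/(4.623 − (-9.303))
f_A = 8.563 / 13.926 = 0.6149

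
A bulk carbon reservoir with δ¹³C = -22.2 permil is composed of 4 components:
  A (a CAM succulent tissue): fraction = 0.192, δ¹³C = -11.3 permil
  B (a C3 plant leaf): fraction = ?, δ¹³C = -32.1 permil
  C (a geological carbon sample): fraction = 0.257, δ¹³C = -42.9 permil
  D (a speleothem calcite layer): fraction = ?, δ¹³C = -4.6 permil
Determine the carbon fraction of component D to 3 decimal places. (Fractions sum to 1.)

0.316

Let f_D and f_B be the unknown fractions; fractions sum to 1 so f_D + f_B = 0.551.
Mass balance: Σ fᵢ·δᵢ = δ_bulk ⇒ f_D·(-4.6) + f_B·(-32.1) = -22.2 − (-13.195) = -9.005
Substitute f_B = 0.551 − f_D:
f_D·(-4.6 − -32.1) = -9.005 − 0.551×(-32.1) = 8.682
f_D = 8.682 / 27.5 = 0.3157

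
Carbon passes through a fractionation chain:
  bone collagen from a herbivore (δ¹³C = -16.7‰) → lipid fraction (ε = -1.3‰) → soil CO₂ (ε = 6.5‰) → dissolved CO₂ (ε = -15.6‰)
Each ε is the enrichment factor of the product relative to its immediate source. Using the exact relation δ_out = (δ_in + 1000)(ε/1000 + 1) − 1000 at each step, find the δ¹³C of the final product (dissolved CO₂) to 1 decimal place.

step 1: δ = (-16.70 + 1000)·(-1.3/1000 + 1) − 1000 = -17.98‰
step 2: δ = (-17.98 + 1000)·(6.5/1000 + 1) − 1000 = -11.60‰
step 3: δ = (-11.60 + 1000)·(-15.6/1000 + 1) − 1000 = -27.01‰

-27.0‰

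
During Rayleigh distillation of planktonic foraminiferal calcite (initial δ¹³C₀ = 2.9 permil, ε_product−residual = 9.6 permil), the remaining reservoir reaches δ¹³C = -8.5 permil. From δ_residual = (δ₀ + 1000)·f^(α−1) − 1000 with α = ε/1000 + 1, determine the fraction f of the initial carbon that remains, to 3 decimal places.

0.304

α − 1 = ε/1000 = 0.0096
(δ_res + 1000)/(δ₀ + 1000) = (-8.5 + 1000)/(2.9 + 1000) = 991.5/1002.9 = 0.988633
f = 0.988633^(1/0.0096) = exp(ln(0.988633)/0.0096) = exp(-0.01143/0.0096)
f = exp(-1.1908) = 0.3040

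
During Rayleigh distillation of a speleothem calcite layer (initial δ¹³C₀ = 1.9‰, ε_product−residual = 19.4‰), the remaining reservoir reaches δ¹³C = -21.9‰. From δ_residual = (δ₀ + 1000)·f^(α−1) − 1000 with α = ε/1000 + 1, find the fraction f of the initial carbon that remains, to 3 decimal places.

α − 1 = ε/1000 = 0.0194
(δ_res + 1000)/(δ₀ + 1000) = (-21.9 + 1000)/(1.9 + 1000) = 978.1/1001.9 = 0.976245
f = 0.976245^(1/0.0194) = exp(ln(0.976245)/0.0194) = exp(-0.02404/0.0194)
f = exp(-1.2393) = 0.2896

0.290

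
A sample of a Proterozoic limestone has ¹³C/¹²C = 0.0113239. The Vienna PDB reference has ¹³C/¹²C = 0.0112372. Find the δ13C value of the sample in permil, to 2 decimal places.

δ13C = (R_sample / R_standard − 1) × 1000
R_sample / R_standard = 0.0113239 / 0.0112372 = 1.007715
δ13C = (1.007715 − 1) × 1000 = 7.715 permil

7.72 permil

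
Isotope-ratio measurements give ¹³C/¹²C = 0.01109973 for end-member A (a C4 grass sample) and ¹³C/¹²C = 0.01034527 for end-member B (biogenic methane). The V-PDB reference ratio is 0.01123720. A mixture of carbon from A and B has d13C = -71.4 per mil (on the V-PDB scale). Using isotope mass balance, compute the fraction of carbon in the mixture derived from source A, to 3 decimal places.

δ_A = (0.01109973/0.01123720 − 1)×1000 = (0.987767 − 1)×1000 = -12.233 per mil
δ_B = (0.01034527/0.01123720 − 1)×1000 = (0.920627 − 1)×1000 = -79.373 per mil
f_A = (δ_mix − δ_B)/(δ_A − δ_B) = (-71.4 − (-79.373))/(-12.233 − (-79.373))
f_A = 7.973 / 67.140 = 0.1188

0.119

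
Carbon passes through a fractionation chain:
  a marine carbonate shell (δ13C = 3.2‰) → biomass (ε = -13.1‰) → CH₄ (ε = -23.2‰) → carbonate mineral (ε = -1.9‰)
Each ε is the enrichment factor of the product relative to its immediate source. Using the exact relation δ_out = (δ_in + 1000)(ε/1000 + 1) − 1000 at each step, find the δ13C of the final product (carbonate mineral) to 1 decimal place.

step 1: δ = (3.20 + 1000)·(-13.1/1000 + 1) − 1000 = -9.94‰
step 2: δ = (-9.94 + 1000)·(-23.2/1000 + 1) − 1000 = -32.91‰
step 3: δ = (-32.91 + 1000)·(-1.9/1000 + 1) − 1000 = -34.75‰

-34.7‰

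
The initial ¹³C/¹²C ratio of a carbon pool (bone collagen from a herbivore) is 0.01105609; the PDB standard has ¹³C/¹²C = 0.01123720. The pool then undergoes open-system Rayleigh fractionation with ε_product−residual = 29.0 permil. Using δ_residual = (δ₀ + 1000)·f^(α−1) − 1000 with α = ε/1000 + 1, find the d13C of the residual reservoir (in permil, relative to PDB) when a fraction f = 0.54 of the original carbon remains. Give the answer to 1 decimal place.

δ₀ = (0.01105609/0.01123720 − 1)×1000 = (0.983883 − 1)×1000 = -16.117 permil
α − 1 = ε/1000 = 0.0290
f^(α−1) = 0.54^(0.0290) = 0.982289
δ_res = (-16.117 + 1000) × 0.982289 − 1000 = 966.458 − 1000 = -33.54 permil

-33.5 permil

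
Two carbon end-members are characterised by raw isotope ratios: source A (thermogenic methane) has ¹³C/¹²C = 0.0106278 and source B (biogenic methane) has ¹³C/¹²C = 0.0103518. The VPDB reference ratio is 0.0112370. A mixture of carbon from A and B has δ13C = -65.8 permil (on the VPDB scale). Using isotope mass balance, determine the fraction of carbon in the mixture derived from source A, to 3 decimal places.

δ_A = (0.0106278/0.0112370 − 1)×1000 = (0.945786 − 1)×1000 = -54.214 permil
δ_B = (0.0103518/0.0112370 − 1)×1000 = (0.921225 − 1)×1000 = -78.775 permil
f_A = (δ_mix − δ_B)/(δ_A − δ_B) = (-65.8 − (-78.775))/(-54.214 − (-78.775))
f_A = 12.975 / 24.562 = 0.5283

0.528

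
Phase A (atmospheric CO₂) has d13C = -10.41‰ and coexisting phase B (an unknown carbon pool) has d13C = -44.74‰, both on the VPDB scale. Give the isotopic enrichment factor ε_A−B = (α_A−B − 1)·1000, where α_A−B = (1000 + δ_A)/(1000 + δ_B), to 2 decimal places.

35.94‰

α_A−B = (1000 + -10.41) / (1000 + -44.74) = 989.59 / 955.26 = 1.035938
ε_A−B = (1.035938 − 1) × 1000 = 35.938‰
(The approximation ε ≈ δ_A − δ_B would give 34.33‰.)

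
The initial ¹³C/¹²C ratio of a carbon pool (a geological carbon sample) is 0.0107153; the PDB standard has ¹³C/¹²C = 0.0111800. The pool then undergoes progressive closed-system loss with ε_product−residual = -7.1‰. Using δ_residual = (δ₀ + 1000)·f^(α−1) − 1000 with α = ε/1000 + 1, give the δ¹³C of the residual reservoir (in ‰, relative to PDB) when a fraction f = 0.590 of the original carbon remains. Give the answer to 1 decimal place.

δ₀ = (0.0107153/0.0111800 − 1)×1000 = (0.958435 − 1)×1000 = -41.565‰
α − 1 = ε/1000 = -0.0071
f^(α−1) = 0.590^(-0.0071) = 1.003753
δ_res = (-41.565 + 1000) × 1.003753 − 1000 = 962.032 − 1000 = -37.97‰

-38.0‰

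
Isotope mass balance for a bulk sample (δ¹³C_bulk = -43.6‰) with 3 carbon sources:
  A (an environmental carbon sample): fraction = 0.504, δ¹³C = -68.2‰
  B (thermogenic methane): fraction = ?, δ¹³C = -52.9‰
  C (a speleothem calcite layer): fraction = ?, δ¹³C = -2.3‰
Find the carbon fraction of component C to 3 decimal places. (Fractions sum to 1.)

0.336

Let f_C and f_B be the unknown fractions; fractions sum to 1 so f_C + f_B = 0.496.
Mass balance: Σ fᵢ·δᵢ = δ_bulk ⇒ f_C·(-2.3) + f_B·(-52.9) = -43.6 − (-34.373) = -9.227
Substitute f_B = 0.496 − f_C:
f_C·(-2.3 − -52.9) = -9.227 − 0.496×(-52.9) = 17.011
f_C = 17.011 / 50.6 = 0.3362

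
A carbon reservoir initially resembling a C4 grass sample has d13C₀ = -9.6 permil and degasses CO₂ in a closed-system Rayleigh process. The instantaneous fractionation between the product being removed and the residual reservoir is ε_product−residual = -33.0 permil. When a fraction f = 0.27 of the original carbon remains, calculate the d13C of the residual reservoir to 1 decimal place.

34.1 permil

Rayleigh residual: δ_res = (δ₀ + 1000)·f^(α−1) − 1000
α = ε/1000 + 1 = 0.96700, so α − 1 = -0.03300
f^(α−1) = 0.27^(-0.03300) = 1.044155
δ_res = (-9.6 + 1000) × 1.044155 − 1000 = 1034.131 − 1000 = 34.13 permil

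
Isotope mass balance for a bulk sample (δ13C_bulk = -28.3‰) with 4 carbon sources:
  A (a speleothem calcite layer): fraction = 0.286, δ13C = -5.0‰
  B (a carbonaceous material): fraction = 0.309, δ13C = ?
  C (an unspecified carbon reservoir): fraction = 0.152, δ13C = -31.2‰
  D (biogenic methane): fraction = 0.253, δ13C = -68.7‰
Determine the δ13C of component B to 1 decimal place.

-15.4‰

Isotope mass balance: δ_bulk = Σ fᵢ·δᵢ.
-28.3 = 0.286×(-5.0) + 0.309×δ_B + 0.152×(-31.2) + 0.253×(-68.7)
0.309·δ_B = -28.3 − (-23.553) = -4.747
δ_B = -4.747 / 0.309 = -15.36‰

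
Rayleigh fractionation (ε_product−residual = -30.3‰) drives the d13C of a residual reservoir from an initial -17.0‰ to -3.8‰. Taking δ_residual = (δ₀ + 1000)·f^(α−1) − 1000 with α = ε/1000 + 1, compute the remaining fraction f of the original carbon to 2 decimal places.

0.64

α − 1 = ε/1000 = -0.0303
(δ_res + 1000)/(δ₀ + 1000) = (-3.8 + 1000)/(-17.0 + 1000) = 996.2/983.0 = 1.013428
f = 1.013428^(1/-0.0303) = exp(ln(1.013428)/-0.0303) = exp(0.01334/-0.0303)
f = exp(-0.4402) = 0.6439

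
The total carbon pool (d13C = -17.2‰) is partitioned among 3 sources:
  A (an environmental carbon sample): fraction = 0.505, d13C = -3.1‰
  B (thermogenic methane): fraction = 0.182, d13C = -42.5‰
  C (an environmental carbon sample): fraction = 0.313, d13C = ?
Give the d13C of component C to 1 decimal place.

Isotope mass balance: δ_bulk = Σ fᵢ·δᵢ.
-17.2 = 0.505×(-3.1) + 0.182×(-42.5) + 0.313×δ_C
0.313·δ_C = -17.2 − (-9.300) = -7.899
δ_C = -7.899 / 0.313 = -25.24‰

-25.2‰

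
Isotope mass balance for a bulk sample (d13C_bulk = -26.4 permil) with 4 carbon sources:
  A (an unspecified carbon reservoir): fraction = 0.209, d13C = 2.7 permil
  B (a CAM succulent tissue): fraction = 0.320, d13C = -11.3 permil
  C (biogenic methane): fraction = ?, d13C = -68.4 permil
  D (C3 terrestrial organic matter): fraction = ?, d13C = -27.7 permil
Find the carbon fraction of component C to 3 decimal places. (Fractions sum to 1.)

Let f_C and f_D be the unknown fractions; fractions sum to 1 so f_C + f_D = 0.471.
Mass balance: Σ fᵢ·δᵢ = δ_bulk ⇒ f_C·(-68.4) + f_D·(-27.7) = -26.4 − (-3.052) = -23.348
Substitute f_D = 0.471 − f_C:
f_C·(-68.4 − -27.7) = -23.348 − 0.471×(-27.7) = -10.302
f_C = -10.302 / -40.7 = 0.2531

0.253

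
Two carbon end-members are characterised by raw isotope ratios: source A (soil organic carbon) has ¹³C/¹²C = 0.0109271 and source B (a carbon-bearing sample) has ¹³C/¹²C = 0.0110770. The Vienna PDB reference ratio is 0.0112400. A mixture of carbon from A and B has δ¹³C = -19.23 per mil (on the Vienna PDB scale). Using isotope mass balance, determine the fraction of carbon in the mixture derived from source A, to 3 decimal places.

0.355

δ_A = (0.0109271/0.0112400 − 1)×1000 = (0.972162 − 1)×1000 = -27.838 per mil
δ_B = (0.0110770/0.0112400 − 1)×1000 = (0.985498 − 1)×1000 = -14.502 per mil
f_A = (δ_mix − δ_B)/(δ_A − δ_B) = (-19.23 − (-14.502))/(-27.838 − (-14.502))
f_A = -4.728 / -13.336 = 0.3545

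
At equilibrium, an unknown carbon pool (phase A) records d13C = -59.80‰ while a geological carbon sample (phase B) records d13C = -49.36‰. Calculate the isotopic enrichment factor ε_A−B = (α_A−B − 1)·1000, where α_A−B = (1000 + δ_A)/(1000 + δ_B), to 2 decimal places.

α_A−B = (1000 + -59.80) / (1000 + -49.36) = 940.20 / 950.64 = 0.989018
ε_A−B = (0.989018 − 1) × 1000 = -10.982‰
(The approximation ε ≈ δ_A − δ_B would give -10.44‰.)

-10.98‰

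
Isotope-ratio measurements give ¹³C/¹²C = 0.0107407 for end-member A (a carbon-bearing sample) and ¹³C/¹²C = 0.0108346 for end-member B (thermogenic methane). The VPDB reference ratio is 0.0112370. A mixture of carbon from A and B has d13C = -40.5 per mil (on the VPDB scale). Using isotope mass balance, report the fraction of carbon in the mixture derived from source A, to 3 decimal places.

δ_A = (0.0107407/0.0112370 − 1)×1000 = (0.955833 − 1)×1000 = -44.167 per mil
δ_B = (0.0108346/0.0112370 − 1)×1000 = (0.964190 − 1)×1000 = -35.810 per mil
f_A = (δ_mix − δ_B)/(δ_A − δ_B) = (-40.5 − (-35.810))/(-44.167 − (-35.810))
f_A = -4.690 / -8.356 = 0.5612

0.561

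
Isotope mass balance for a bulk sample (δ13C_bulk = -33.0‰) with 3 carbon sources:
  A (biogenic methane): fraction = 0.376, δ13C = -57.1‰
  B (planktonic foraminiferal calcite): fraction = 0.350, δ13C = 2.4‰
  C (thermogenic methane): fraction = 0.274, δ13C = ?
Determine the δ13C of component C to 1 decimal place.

-45.1‰

Isotope mass balance: δ_bulk = Σ fᵢ·δᵢ.
-33.0 = 0.376×(-57.1) + 0.350×(2.4) + 0.274×δ_C
0.274·δ_C = -33.0 − (-20.630) = -12.370
δ_C = -12.370 / 0.274 = -45.15‰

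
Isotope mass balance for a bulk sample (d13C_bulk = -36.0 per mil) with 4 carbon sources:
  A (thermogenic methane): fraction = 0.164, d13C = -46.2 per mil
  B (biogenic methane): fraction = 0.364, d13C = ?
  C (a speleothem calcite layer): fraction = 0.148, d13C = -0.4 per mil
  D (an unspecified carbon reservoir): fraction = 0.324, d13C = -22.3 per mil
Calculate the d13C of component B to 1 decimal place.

Isotope mass balance: δ_bulk = Σ fᵢ·δᵢ.
-36.0 = 0.164×(-46.2) + 0.364×δ_B + 0.148×(-0.4) + 0.324×(-22.3)
0.364·δ_B = -36.0 − (-14.861) = -21.139
δ_B = -21.139 / 0.364 = -58.07 per mil

-58.1 per mil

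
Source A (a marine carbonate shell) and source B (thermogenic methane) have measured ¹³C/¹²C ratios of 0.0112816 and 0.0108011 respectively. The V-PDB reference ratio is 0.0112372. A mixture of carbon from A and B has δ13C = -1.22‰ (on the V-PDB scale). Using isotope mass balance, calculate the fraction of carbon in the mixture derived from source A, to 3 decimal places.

δ_A = (0.0112816/0.0112372 − 1)×1000 = (1.003951 − 1)×1000 = 3.951‰
δ_B = (0.0108011/0.0112372 − 1)×1000 = (0.961191 − 1)×1000 = -38.809‰
f_A = (δ_mix − δ_B)/(δ_A − δ_B) = (-1.22 − (-38.809))/(3.951 − (-38.809))
f_A = 37.589 / 42.760 = 0.8791

0.879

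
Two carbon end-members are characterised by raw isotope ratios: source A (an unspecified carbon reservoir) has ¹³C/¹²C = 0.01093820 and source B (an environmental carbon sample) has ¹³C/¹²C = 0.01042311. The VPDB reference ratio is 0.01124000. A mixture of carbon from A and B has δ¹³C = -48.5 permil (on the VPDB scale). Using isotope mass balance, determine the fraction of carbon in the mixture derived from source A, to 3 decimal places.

δ_A = (0.01093820/0.01124000 − 1)×1000 = (0.973149 − 1)×1000 = -26.851 permil
δ_B = (0.01042311/0.01124000 − 1)×1000 = (0.927323 − 1)×1000 = -72.677 permil
f_A = (δ_mix − δ_B)/(δ_A − δ_B) = (-48.5 − (-72.677))/(-26.851 − (-72.677))
f_A = 24.177 / 45.827 = 0.5276

0.528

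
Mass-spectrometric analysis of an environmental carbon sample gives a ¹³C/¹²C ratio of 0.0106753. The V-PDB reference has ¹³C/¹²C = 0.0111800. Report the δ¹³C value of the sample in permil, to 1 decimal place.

δ¹³C = (R_sample / R_standard − 1) × 1000
R_sample / R_standard = 0.0106753 / 0.0111800 = 0.954857
δ¹³C = (0.954857 − 1) × 1000 = -45.14 permil

-45.1 permil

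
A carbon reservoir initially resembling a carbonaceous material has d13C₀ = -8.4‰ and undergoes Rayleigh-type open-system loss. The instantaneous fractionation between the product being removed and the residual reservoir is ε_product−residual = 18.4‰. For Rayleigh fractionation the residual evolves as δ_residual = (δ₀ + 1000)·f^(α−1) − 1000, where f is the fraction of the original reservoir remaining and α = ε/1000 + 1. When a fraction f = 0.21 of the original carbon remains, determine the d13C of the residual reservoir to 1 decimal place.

-36.5‰

Rayleigh residual: δ_res = (δ₀ + 1000)·f^(α−1) − 1000
α = ε/1000 + 1 = 1.01840, so α − 1 = 0.01840
f^(α−1) = 0.21^(0.01840) = 0.971692
δ_res = (-8.4 + 1000) × 0.971692 − 1000 = 963.530 − 1000 = -36.47‰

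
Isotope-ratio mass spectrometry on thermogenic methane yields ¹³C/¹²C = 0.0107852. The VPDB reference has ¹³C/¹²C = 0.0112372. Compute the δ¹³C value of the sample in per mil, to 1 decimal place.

δ¹³C = (R_sample / R_standard − 1) × 1000
R_sample / R_standard = 0.0107852 / 0.0112372 = 0.959776
δ¹³C = (0.959776 − 1) × 1000 = -40.22 per mil

-40.2 per mil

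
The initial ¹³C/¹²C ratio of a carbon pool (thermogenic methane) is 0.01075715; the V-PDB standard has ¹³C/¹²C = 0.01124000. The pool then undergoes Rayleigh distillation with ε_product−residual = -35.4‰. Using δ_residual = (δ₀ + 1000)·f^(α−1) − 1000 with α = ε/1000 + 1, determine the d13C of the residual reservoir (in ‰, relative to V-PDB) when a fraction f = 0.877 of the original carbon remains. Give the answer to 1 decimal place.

δ₀ = (0.01075715/0.01124000 − 1)×1000 = (0.957042 − 1)×1000 = -42.958‰
α − 1 = ε/1000 = -0.0354
f^(α−1) = 0.877^(-0.0354) = 1.004657
δ_res = (-42.958 + 1000) × 1.004657 − 1000 = 961.499 − 1000 = -38.50‰

-38.5‰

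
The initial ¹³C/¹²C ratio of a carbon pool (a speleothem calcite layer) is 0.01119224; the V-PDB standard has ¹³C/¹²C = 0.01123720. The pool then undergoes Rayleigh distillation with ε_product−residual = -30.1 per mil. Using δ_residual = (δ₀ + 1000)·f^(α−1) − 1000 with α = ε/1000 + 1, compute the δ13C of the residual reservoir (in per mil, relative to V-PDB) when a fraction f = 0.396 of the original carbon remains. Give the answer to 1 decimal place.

24.2 per mil

δ₀ = (0.01119224/0.01123720 − 1)×1000 = (0.995999 − 1)×1000 = -4.001 per mil
α − 1 = ε/1000 = -0.0301
f^(α−1) = 0.396^(-0.0301) = 1.028275
δ_res = (-4.001 + 1000) × 1.028275 − 1000 = 1024.161 − 1000 = 24.16 per mil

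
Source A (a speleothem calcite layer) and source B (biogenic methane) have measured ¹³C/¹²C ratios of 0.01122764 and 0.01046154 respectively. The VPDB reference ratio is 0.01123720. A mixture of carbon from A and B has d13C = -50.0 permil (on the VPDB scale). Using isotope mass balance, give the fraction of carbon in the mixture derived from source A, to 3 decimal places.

δ_A = (0.01122764/0.01123720 − 1)×1000 = (0.999149 − 1)×1000 = -0.851 permil
δ_B = (0.01046154/0.01123720 − 1)×1000 = (0.930974 − 1)×1000 = -69.026 permil
f_A = (δ_mix − δ_B)/(δ_A − δ_B) = (-50.0 − (-69.026))/(-0.851 − (-69.026))
f_A = 19.026 / 68.175 = 0.2791

0.279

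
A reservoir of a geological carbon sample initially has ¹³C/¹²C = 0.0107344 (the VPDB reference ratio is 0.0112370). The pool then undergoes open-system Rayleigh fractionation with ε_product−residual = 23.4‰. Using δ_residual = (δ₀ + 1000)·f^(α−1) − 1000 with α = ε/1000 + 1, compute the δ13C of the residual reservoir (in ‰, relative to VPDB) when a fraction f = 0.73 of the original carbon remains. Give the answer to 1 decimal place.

-51.7‰

δ₀ = (0.0107344/0.0112370 − 1)×1000 = (0.955273 − 1)×1000 = -44.727‰
α − 1 = ε/1000 = 0.0234
f^(α−1) = 0.73^(0.0234) = 0.992663
δ_res = (-44.727 + 1000) × 0.992663 − 1000 = 948.264 − 1000 = -51.74‰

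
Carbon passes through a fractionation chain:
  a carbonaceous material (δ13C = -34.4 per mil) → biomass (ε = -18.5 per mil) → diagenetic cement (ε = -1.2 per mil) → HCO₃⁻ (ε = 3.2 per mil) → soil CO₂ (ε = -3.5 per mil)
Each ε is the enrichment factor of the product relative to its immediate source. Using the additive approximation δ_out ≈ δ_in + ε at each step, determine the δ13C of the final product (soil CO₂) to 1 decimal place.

-54.4 per mil

step 1: δ ≈ -34.4 + (-18.5) = -52.9 per mil
step 2: δ ≈ -52.9 + (-1.2) = -54.1 per mil
step 3: δ ≈ -54.1 + (3.2) = -50.9 per mil
step 4: δ ≈ -50.9 + (-3.5) = -54.4 per mil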